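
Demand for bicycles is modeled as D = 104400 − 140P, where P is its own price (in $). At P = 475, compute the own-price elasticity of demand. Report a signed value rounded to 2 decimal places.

-1.75

At the given values, D = 104400 − 140(475) = 37900.
∂D/∂P = −140.
E = (-140) × (475/37900) = -1.7546…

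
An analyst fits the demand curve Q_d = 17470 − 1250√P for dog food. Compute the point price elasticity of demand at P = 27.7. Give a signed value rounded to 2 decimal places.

dQ_d/dP = −1250/(2√P) = -118.752. At P = 27.7, Q_d = 10891.2.
Ed = (dQ_d/dP)·(P/Q_d) = (-118.752) × (27.7/10891.2) = -0.3020…

-0.30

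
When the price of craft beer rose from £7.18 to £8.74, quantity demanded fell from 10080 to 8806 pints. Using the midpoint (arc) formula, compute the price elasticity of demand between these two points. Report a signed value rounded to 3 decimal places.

%ΔQ = (8806 − 10080) / [(10080 + 8806)/2] = -1274/9443 = -0.134914…
%ΔP = (8.74 − 7.18) / [(7.18 + 8.74)/2] = 1.56/7.96 = 0.195979…
Arc Ed = %ΔQ / %ΔP = (-1274/9443) / (1.56/7.96) = -0.68841…

-0.688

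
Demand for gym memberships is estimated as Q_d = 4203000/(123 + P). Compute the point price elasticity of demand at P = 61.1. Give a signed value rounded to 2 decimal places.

dQ_d/dP = −4203000/(123 + P)² = -124.009. At P = 61.1, Q_d = 22830.
Ed = (dQ_d/dP)·(P/Q_d) = (-124.009) × (61.1/22830) = -0.3318…

-0.33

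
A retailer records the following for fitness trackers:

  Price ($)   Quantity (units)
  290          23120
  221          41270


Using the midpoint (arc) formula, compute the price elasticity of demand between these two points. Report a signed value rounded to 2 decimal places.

-2.09

%ΔQ = (41270 − 23120) / [(23120 + 41270)/2] = 18150/32195 = 0.563752…
%ΔP = (221 − 290) / [(290 + 221)/2] = -69/255.5 = -0.270058…
Arc Ed = %ΔQ / %ΔP = (18150/32195) / (-69/255.5) = -2.0875…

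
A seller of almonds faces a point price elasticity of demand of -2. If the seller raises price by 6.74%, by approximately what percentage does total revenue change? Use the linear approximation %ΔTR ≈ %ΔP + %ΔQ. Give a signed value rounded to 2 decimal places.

-6.74%

%ΔQ ≈ Ed × %ΔP = (-2) × (+6.74%) = -13.4800%
%ΔTR ≈ %ΔP + %ΔQ = (+6.74%) + (-13.4800%) = -6.7400%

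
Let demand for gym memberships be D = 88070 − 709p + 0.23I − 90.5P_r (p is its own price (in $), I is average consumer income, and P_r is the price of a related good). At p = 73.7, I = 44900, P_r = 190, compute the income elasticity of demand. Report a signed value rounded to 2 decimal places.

At the given values, D = 88070 − 709(73.7) + 0.23(44900) − 90.5(190) = 28948.7.
∂D/∂I = 0.23.
E = (0.23) × (44900/28948.7) = 0.3567…

0.36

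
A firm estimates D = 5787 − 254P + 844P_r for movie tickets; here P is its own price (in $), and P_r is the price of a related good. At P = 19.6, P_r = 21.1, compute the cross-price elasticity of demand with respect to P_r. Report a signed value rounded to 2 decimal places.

At the given values, D = 5787 − 254(19.6) + 844(21.1) = 18617.
∂D/∂P_r = 844.
E = (844) × (21.1/18617) = 0.9565…

0.96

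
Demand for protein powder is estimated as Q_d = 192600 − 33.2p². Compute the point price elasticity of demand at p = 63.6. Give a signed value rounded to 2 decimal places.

dQ_d/dp = −2·33.2·p = -4223.04. At p = 63.6, Q_d = 58307.328.
Ed = (dQ_d/dp)·(p/Q_d) = (-4223.04) × (63.6/58307.328) = -4.6063…

-4.61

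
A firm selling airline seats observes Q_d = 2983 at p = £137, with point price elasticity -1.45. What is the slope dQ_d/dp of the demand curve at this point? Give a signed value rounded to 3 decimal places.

Ed = (dQ_d/dp)·(p/Q_d) ⇒ dQ_d/dp = Ed·Q_d/p = (-1.45)·2983/137 = -31.57189…

-31.572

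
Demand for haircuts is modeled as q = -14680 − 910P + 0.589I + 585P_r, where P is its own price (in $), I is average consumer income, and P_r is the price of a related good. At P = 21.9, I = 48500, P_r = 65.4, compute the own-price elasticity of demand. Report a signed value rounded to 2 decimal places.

At the given values, q = -14680 − 910(21.9) + 0.589(48500) + 585(65.4) = 32216.5.
∂q/∂P = −910.
E = (-910) × (21.9/32216.5) = -0.6185…

-0.62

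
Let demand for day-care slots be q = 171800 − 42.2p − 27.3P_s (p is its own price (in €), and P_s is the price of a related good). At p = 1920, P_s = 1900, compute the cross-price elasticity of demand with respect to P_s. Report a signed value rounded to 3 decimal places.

At the given values, q = 171800 − 42.2(1920) − 27.3(1900) = 38906.
∂q/∂P_s = -27.3.
E = (-27.3) × (1900/38906) = -1.33321…

-1.333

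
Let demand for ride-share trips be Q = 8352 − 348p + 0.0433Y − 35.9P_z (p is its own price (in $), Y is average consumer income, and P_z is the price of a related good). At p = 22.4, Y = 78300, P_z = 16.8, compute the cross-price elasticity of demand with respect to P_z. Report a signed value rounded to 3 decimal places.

At the given values, Q = 8352 − 348(22.4) + 0.0433(78300) − 35.9(16.8) = 3344.07.
∂Q/∂P_z = -35.9.
E = (-35.9) × (16.8/3344.07) = -0.18035…

-0.180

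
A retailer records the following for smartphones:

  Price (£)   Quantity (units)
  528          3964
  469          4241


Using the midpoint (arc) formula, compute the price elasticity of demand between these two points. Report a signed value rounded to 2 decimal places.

%ΔQ = (4241 − 3964) / [(3964 + 4241)/2] = 277/4102.5 = 0.067519…
%ΔP = (469 − 528) / [(528 + 469)/2] = -59/498.5 = -0.118355…
Arc Ed = %ΔQ / %ΔP = (277/4102.5) / (-59/498.5) = -0.5704…

-0.57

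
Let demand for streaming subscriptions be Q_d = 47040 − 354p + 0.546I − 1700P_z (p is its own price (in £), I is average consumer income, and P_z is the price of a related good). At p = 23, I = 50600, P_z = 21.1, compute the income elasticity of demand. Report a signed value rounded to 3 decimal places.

0.901

At the given values, Q_d = 47040 − 354(23) + 0.546(50600) − 1700(21.1) = 30655.6.
∂Q_d/∂I = 0.546.
E = (0.546) × (50600/30655.6) = 0.90122…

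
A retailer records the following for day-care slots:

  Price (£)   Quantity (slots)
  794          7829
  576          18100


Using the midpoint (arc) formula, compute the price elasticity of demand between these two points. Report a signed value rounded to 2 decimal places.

%ΔQ = (18100 − 7829) / [(7829 + 18100)/2] = 10271/12964.5 = 0.792240…
%ΔP = (576 − 794) / [(794 + 576)/2] = -218/685 = -0.318248…
Arc Ed = %ΔQ / %ΔP = (10271/12964.5) / (-218/685) = -2.4893…

-2.49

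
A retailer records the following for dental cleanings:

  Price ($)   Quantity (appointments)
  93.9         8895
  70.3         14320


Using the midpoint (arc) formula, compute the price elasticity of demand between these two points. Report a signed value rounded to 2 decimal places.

%ΔQ = (14320 − 8895) / [(8895 + 14320)/2] = 5425/11607.5 = 0.467370…
%ΔP = (70.3 − 93.9) / [(93.9 + 70.3)/2] = -23.6/82.1 = -0.287454…
Arc Ed = %ΔQ / %ΔP = (5425/11607.5) / (-23.6/82.1) = -1.6258…

-1.63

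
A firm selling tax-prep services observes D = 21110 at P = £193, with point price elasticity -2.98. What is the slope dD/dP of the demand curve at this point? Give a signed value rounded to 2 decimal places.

Ed = (dD/dP)·(P/D) ⇒ dD/dP = Ed·D/P = (-2.98)·21110/193 = -325.9471…

-325.95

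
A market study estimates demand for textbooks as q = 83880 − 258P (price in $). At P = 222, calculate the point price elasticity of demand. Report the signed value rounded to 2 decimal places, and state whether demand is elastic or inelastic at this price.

-2.15; elastic

dq/dP = −258. At P = 222, q = 83880 − 258(222) = 26604.
Ed = (dq/dP)·(P/q) = −258 × (222/26604) = -2.1529…
|Ed| = 2.15 > 1, so demand is elastic.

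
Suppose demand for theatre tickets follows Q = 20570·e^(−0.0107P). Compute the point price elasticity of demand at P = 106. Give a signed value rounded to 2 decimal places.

-1.13

dQ/dP = −0.0107·Q = -70.8013. At P = 106, Q = 6616.94.
Ed = (dQ/dP)·(P/Q) = (-70.8013) × (106/6616.94) = -1.1342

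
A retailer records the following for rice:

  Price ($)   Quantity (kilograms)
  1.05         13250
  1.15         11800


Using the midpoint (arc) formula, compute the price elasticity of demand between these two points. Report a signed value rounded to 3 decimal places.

%ΔQ = (11800 − 13250) / [(13250 + 11800)/2] = -1450/12525 = -0.115768…
%ΔP = (1.15 − 1.05) / [(1.05 + 1.15)/2] = 0.1/1.1 = 0.090909…
Arc Ed = %ΔQ / %ΔP = (-1450/12525) / (0.1/1.1) = -1.27345…

-1.273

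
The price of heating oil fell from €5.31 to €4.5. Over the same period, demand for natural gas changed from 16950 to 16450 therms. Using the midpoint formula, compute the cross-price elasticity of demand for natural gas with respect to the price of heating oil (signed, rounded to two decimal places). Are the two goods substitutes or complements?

0.18; substitutes

%ΔQ_{natural gas} = (16450 − 16950)/avg = -500/16700 = -0.029940…
%ΔP_{heating oil} = (4.5 − 5.31)/avg = -0.81/4.905 = -0.165137…
E_cross = (-500/16700) / (-0.81/4.905) = 0.1813…
E_cross > 0 ⇒ the goods are substitutes.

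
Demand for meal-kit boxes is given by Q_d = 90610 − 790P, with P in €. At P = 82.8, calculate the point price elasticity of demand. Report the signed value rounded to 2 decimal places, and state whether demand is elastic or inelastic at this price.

dQ_d/dP = −790. At P = 82.8, Q_d = 90610 − 790(82.8) = 25198.
Ed = (dQ_d/dP)·(P/Q_d) = −790 × (82.8/25198) = -2.5959…
|Ed| = 2.60 > 1, so demand is elastic.

-2.60; elastic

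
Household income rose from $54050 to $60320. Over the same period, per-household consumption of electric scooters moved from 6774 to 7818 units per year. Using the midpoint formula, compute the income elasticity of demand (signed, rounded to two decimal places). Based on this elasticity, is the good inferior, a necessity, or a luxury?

1.31; luxury

%ΔQ = (7818 − 6774)/[( 6774 + 7818)/2] = 1044/7296 = 0.143092…
%ΔIncome = (60320 − 54050)/[( 54050 + 60320)/2] = 6270/57185 = 0.109644…
E_income = (1044/7296) / (6270/57185) = 1.3050…
E_income > 1 ⇒ normal good, luxury.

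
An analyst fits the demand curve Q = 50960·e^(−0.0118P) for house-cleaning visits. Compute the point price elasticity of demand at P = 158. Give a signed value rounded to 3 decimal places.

-1.864

dQ/dP = −0.0118·Q = -93.1993. At P = 158, Q = 7898.25.
Ed = (dQ/dP)·(P/Q) = (-93.1993) × (158/7898.25) = -1.8644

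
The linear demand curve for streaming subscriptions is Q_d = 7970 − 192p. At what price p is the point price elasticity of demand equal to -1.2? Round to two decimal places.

22.64

Ed = −192p/(7970 − 192p). Set this equal to -1.2:
192p = 1.2·(7970 − 192p) ⇒ 192p(1 + 1.2) = 1.2·7970
p = 1.2·7970 / (192·2.2) = 22.6420…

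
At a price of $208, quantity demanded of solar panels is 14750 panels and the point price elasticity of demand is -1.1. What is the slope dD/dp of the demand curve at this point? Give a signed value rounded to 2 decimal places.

Ed = (dD/dp)·(p/D) ⇒ dD/dp = Ed·D/p = (-1.1)·14750/208 = -78.0048…

-78.00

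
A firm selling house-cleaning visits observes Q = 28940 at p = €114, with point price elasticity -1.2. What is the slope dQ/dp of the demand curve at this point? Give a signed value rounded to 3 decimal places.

-304.632

Ed = (dQ/dp)·(p/Q) ⇒ dQ/dp = Ed·Q/p = (-1.2)·28940/114 = -304.63157…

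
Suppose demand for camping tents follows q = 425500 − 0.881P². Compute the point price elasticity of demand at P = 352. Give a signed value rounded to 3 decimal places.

-0.690

dq/dP = −2·0.881·P = -620.224. At P = 352, q = 316340.576.
Ed = (dq/dP)·(P/q) = (-620.224) × (352/316340.576) = -0.69013…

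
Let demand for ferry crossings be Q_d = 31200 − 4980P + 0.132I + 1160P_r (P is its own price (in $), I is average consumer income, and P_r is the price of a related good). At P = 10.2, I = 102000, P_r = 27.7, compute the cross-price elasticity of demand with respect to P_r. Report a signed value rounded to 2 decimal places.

At the given values, Q_d = 31200 − 4980(10.2) + 0.132(102000) + 1160(27.7) = 26000.
∂Q_d/∂P_r = 1160.
E = (1160) × (27.7/26000) = 1.2358…

1.24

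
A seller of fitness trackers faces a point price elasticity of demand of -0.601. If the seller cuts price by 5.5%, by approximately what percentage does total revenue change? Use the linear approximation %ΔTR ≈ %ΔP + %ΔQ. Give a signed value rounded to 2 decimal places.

-2.19%

%ΔQ ≈ Ed × %ΔP = (-0.601) × (-5.5%) = +3.3055%
%ΔTR ≈ %ΔP + %ΔQ = (-5.5%) + (+3.3055%) = -2.1945%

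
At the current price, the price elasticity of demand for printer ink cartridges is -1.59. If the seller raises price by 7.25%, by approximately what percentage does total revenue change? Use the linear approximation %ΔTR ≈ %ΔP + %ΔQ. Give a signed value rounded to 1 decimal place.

-4.3%

%ΔQ ≈ Ed × %ΔP = (-1.59) × (+7.25%) = -11.5275%
%ΔTR ≈ %ΔP + %ΔQ = (+7.25%) + (-11.5275%) = -4.2775%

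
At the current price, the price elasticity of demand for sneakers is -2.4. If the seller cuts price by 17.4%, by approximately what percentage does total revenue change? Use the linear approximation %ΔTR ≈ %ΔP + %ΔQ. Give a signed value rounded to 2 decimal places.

%ΔQ ≈ Ed × %ΔP = (-2.4) × (-17.4%) = +41.7600%
%ΔTR ≈ %ΔP + %ΔQ = (-17.4%) + (+41.7600%) = +24.3600%

+24.36%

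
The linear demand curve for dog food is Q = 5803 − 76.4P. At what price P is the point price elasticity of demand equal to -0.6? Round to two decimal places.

Ed = −76.4P/(5803 − 76.4P). Set this equal to -0.6:
76.4P = 0.6·(5803 − 76.4P) ⇒ 76.4P(1 + 0.6) = 0.6·5803
P = 0.6·5803 / (76.4·1.6) = 28.4833…

28.48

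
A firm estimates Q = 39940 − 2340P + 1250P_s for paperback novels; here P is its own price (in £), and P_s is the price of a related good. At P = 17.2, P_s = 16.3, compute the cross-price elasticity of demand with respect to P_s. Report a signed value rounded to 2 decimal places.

1.02

At the given values, Q = 39940 − 2340(17.2) + 1250(16.3) = 20067.
∂Q/∂P_s = 1250.
E = (1250) × (16.3/20067) = 1.0153…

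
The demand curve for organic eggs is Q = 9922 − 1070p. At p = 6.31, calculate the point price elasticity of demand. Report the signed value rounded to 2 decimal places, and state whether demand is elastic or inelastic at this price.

-2.13; elastic

dQ/dp = −1070. At p = 6.31, Q = 9922 − 1070(6.31) = 3170.3.
Ed = (dQ/dp)·(p/Q) = −1070 × (6.31/3170.3) = -2.1296…
|Ed| = 2.13 > 1, so demand is elastic.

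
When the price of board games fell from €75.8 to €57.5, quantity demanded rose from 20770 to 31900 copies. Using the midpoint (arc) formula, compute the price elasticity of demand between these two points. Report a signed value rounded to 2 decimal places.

-1.54

%ΔQ = (31900 − 20770) / [(20770 + 31900)/2] = 11130/26335 = 0.422631…
%ΔP = (57.5 − 75.8) / [(75.8 + 57.5)/2] = -18.3/66.65 = -0.274568…
Arc Ed = %ΔQ / %ΔP = (11130/26335) / (-18.3/66.65) = -1.5392…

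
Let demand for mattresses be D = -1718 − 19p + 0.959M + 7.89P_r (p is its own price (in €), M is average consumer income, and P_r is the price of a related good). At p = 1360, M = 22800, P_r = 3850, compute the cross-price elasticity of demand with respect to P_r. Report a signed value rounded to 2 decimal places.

1.23

At the given values, D = -1718 − 19(1360) + 0.959(22800) + 7.89(3850) = 24683.7.
∂D/∂P_r = 7.89.
E = (7.89) × (3850/24683.7) = 1.2306…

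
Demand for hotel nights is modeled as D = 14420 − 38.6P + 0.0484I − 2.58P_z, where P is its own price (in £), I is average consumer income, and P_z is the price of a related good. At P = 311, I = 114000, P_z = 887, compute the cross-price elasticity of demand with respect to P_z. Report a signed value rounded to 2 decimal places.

At the given values, D = 14420 − 38.6(311) + 0.0484(114000) − 2.58(887) = 5644.54.
∂D/∂P_z = -2.58.
E = (-2.58) × (887/5644.54) = -0.4054…

-0.41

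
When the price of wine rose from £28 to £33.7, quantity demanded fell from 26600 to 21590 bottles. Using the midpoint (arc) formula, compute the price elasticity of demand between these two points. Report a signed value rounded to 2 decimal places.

%ΔQ = (21590 − 26600) / [(26600 + 21590)/2] = -5010/24095 = -0.207926…
%ΔP = (33.7 − 28) / [(28 + 33.7)/2] = 5.7/30.85 = 0.184764…
Arc Ed = %ΔQ / %ΔP = (-5010/24095) / (5.7/30.85) = -1.1253…

-1.13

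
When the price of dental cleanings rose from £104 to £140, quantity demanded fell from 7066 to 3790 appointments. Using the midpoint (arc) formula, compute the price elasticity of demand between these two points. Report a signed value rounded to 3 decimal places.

%ΔQ = (3790 − 7066) / [(7066 + 3790)/2] = -3276/5428 = -0.603537…
%ΔP = (140 − 104) / [(104 + 140)/2] = 36/122 = 0.295081…
Arc Ed = %ΔQ / %ΔP = (-3276/5428) / (36/122) = -2.04532…

-2.045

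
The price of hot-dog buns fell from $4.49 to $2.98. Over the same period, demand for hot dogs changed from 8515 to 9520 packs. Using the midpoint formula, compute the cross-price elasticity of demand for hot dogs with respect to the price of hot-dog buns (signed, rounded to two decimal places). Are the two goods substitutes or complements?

-0.28; complements

%ΔQ_{hot dogs} = (9520 − 8515)/avg = 1005/9017.5 = 0.111449…
%ΔP_{hot-dog buns} = (2.98 − 4.49)/avg = -1.51/3.735 = -0.404283…
E_cross = (1005/9017.5) / (-1.51/3.735) = -0.2756…
E_cross < 0 ⇒ the goods are complements.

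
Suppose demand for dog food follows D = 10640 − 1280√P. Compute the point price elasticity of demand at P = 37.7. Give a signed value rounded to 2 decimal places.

dD/dP = −1280/(2√P) = -104.234. At P = 37.7, D = 2780.76.
Ed = (dD/dP)·(P/D) = (-104.234) × (37.7/2780.76) = -1.4131…

-1.41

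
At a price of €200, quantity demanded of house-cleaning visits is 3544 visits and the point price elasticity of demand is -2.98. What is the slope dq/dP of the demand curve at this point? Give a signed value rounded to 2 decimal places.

-52.81

Ed = (dq/dP)·(P/q) ⇒ dq/dP = Ed·q/P = (-2.98)·3544/200 = -52.8056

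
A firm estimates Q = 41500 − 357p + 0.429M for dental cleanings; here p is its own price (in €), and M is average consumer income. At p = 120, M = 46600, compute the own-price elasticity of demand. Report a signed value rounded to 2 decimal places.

-2.30

At the given values, Q = 41500 − 357(120) + 0.429(46600) = 18651.4.
∂Q/∂p = −357.
E = (-357) × (120/18651.4) = -2.2968…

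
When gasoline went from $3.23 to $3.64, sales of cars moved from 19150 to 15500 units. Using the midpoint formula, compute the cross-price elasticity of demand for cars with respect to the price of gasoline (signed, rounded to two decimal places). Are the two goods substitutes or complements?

-1.77; complements

%ΔQ_{cars} = (15500 − 19150)/avg = -3650/17325 = -0.210678…
%ΔP_{gasoline} = (3.64 − 3.23)/avg = 0.41/3.435 = 0.119359…
E_cross = (-3650/17325) / (0.41/3.435) = -1.7650…
E_cross < 0 ⇒ the goods are complements.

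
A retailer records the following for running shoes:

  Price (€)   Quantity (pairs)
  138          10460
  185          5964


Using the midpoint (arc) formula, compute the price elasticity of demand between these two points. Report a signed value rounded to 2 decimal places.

-1.88

%ΔQ = (5964 − 10460) / [(10460 + 5964)/2] = -4496/8212 = -0.547491…
%ΔP = (185 − 138) / [(138 + 185)/2] = 47/161.5 = 0.291021…
Arc Ed = %ΔQ / %ΔP = (-4496/8212) / (47/161.5) = -1.8812…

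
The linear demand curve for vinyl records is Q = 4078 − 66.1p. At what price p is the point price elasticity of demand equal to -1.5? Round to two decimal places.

Ed = −66.1p/(4078 − 66.1p). Set this equal to -1.5:
66.1p = 1.5·(4078 − 66.1p) ⇒ 66.1p(1 + 1.5) = 1.5·4078
p = 1.5·4078 / (66.1·2.5) = 37.0166…

37.02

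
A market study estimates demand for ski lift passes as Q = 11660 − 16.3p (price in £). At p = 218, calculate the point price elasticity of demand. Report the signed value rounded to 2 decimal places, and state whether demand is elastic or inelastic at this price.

-0.44; inelastic

dQ/dp = −16.3. At p = 218, Q = 11660 − 16.3(218) = 8106.6.
Ed = (dQ/dp)·(p/Q) = −16.3 × (218/8106.6) = -0.4383…
|Ed| = 0.44 < 1, so demand is inelastic.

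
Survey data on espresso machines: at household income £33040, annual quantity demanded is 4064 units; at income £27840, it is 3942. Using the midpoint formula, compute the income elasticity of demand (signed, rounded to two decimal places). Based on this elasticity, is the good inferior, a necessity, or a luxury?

0.18; necessity

%ΔQ = (3942 − 4064)/[( 4064 + 3942)/2] = -122/4003 = -0.030477…
%ΔIncome = (27840 − 33040)/[( 33040 + 27840)/2] = -5200/30440 = -0.170827…
E_income = (-122/4003) / (-5200/30440) = 0.1784…
0 < E_income < 1 ⇒ normal good, necessity.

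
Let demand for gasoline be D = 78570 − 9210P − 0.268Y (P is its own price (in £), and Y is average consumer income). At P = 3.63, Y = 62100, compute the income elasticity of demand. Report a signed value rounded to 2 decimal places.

At the given values, D = 78570 − 9210(3.63) − 0.268(62100) = 28494.9.
∂D/∂Y = -0.268.
E = (-0.268) × (62100/28494.9) = -0.5840…

-0.58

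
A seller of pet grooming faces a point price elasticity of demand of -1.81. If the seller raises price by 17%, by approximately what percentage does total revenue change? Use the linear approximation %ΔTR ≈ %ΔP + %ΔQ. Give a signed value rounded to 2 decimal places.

%ΔQ ≈ Ed × %ΔP = (-1.81) × (+17%) = -30.7700%
%ΔTR ≈ %ΔP + %ΔQ = (+17%) + (-30.7700%) = -13.7700%

-13.77%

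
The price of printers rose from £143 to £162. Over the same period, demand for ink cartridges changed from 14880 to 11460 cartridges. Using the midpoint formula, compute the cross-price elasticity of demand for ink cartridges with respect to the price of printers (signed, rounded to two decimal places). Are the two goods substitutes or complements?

%ΔQ_{ink cartridges} = (11460 − 14880)/avg = -3420/13170 = -0.259681…
%ΔP_{printers} = (162 − 143)/avg = 19/152.5 = 0.124590…
E_cross = (-3420/13170) / (19/152.5) = -2.0842…
E_cross < 0 ⇒ the goods are complements.

-2.08; complements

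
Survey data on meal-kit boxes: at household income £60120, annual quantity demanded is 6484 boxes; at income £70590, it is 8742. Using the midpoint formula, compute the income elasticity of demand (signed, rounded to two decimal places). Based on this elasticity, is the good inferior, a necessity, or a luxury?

%ΔQ = (8742 − 6484)/[( 6484 + 8742)/2] = 2258/7613 = 0.296597…
%ΔIncome = (70590 − 60120)/[( 60120 + 70590)/2] = 10470/65355 = 0.160201…
E_income = (2258/7613) / (10470/65355) = 1.8513…
E_income > 1 ⇒ normal good, luxury.

1.85; luxury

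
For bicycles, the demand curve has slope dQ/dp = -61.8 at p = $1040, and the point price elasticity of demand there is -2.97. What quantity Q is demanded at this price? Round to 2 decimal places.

Ed = (dQ/dp)·(p/Q) ⇒ Q = (dQ/dp)·p/Ed = (-61.8)·1040/(-2.97) = 21640.4040…

21640.40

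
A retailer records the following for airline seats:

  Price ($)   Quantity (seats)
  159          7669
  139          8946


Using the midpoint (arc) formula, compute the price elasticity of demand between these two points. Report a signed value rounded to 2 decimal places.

-1.15

%ΔQ = (8946 − 7669) / [(7669 + 8946)/2] = 1277/8307.5 = 0.153716…
%ΔP = (139 − 159) / [(159 + 139)/2] = -20/149 = -0.134228…
Arc Ed = %ΔQ / %ΔP = (1277/8307.5) / (-20/149) = -1.1451…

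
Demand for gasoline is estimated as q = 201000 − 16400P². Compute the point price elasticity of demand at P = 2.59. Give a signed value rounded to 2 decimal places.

dq/dP = −2·16400·P = -84952. At P = 2.59, q = 90987.16.
Ed = (dq/dP)·(P/q) = (-84952) × (2.59/90987.16) = -2.4182…

-2.42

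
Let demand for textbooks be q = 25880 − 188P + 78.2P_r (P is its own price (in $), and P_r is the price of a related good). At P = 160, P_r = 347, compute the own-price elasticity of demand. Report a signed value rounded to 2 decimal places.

-1.31

At the given values, q = 25880 − 188(160) + 78.2(347) = 22935.4.
∂q/∂P = −188.
E = (-188) × (160/22935.4) = -1.3115…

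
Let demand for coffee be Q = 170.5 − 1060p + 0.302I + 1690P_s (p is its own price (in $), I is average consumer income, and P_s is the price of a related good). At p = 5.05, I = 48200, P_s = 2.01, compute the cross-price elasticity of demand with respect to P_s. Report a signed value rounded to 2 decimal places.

At the given values, Q = 170.5 − 1060(5.05) + 0.302(48200) + 1690(2.01) = 12770.8.
∂Q/∂P_s = 1690.
E = (1690) × (2.01/12770.8) = 0.2659…

0.27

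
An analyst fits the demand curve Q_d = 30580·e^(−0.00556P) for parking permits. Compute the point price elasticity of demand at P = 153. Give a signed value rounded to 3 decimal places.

-0.851

dQ_d/dP = −0.00556·Q_d = -72.6217. At P = 153, Q_d = 13061.5.
Ed = (dQ_d/dP)·(P/Q_d) = (-72.6217) × (153/13061.5) = -0.85068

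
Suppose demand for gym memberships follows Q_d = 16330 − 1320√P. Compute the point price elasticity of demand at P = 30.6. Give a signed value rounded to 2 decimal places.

dQ_d/dP = −1320/(2√P) = -119.312. At P = 30.6, Q_d = 9028.12.
Ed = (dQ_d/dP)·(P/Q_d) = (-119.312) × (30.6/9028.12) = -0.4043…

-0.40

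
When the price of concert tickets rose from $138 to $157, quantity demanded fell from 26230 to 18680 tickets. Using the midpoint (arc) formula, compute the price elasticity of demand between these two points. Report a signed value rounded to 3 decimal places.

%ΔQ = (18680 − 26230) / [(26230 + 18680)/2] = -7550/22455 = -0.336228…
%ΔP = (157 − 138) / [(138 + 157)/2] = 19/147.5 = 0.128813…
Arc Ed = %ΔQ / %ΔP = (-7550/22455) / (19/147.5) = -2.61019…

-2.610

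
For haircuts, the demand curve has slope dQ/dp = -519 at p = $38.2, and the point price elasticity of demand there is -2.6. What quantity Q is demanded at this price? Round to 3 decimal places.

7625.308

Ed = (dQ/dp)·(p/Q) ⇒ Q = (dQ/dp)·p/Ed = (-519)·38.2/(-2.6) = 7625.30769…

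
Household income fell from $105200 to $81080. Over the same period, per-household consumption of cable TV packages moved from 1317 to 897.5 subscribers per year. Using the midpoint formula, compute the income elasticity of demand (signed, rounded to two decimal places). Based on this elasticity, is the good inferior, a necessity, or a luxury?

1.46; luxury

%ΔQ = (897.5 − 1317)/[( 1317 + 897.5)/2] = -419.5/1107.25 = -0.378866…
%ΔIncome = (81080 − 105200)/[( 105200 + 81080)/2] = -24120/93140 = -0.258964…
E_income = (-419.5/1107.25) / (-24120/93140) = 1.4630…
E_income > 1 ⇒ normal good, luxury.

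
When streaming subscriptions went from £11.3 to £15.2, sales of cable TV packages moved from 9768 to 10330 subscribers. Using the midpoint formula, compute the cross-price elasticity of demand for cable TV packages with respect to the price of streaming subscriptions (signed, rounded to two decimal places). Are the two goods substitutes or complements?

%ΔQ_{cable TV packages} = (10330 − 9768)/avg = 562/10049 = 0.055925…
%ΔP_{streaming subscriptions} = (15.2 − 11.3)/avg = 3.9/13.25 = 0.294339…
E_cross = (562/10049) / (3.9/13.25) = 0.1900…
E_cross > 0 ⇒ the goods are substitutes.

0.19; substitutes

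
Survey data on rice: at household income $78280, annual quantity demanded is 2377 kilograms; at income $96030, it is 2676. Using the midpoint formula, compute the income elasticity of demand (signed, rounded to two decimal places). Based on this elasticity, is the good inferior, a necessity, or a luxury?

%ΔQ = (2676 − 2377)/[( 2377 + 2676)/2] = 299/2526.5 = 0.118345…
%ΔIncome = (96030 − 78280)/[( 78280 + 96030)/2] = 17750/87155 = 0.203660…
E_income = (299/2526.5) / (17750/87155) = 0.5810…
0 < E_income < 1 ⇒ normal good, necessity.

0.58; necessity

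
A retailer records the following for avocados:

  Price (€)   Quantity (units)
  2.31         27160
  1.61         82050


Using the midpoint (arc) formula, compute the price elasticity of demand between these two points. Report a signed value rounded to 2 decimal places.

%ΔQ = (82050 − 27160) / [(27160 + 82050)/2] = 54890/54605 = 1.005219…
%ΔP = (1.61 − 2.31) / [(2.31 + 1.61)/2] = -0.7/1.96 = -0.357142…
Arc Ed = %ΔQ / %ΔP = (54890/54605) / (-0.7/1.96) = -2.8146…

-2.81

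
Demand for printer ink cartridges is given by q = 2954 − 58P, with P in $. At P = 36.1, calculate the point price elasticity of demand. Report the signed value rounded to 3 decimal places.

dq/dP = −58. At P = 36.1, q = 2954 − 58(36.1) = 860.2.
Ed = (dq/dP)·(P/q) = −58 × (36.1/860.2) = -2.43408…

-2.434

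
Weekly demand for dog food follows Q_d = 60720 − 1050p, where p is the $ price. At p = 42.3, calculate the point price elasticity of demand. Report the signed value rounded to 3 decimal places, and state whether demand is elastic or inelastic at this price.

dQ_d/dp = −1050. At p = 42.3, Q_d = 60720 − 1050(42.3) = 16305.
Ed = (dQ_d/dp)·(p/Q_d) = −1050 × (42.3/16305) = -2.72401…
|Ed| = 2.724 > 1, so demand is elastic.

-2.724; elastic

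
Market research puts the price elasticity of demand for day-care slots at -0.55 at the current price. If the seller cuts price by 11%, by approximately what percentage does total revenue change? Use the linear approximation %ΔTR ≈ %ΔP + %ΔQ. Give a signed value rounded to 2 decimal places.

%ΔQ ≈ Ed × %ΔP = (-0.55) × (-11%) = +6.0500%
%ΔTR ≈ %ΔP + %ΔQ = (-11%) + (+6.0500%) = -4.9500%

-4.95%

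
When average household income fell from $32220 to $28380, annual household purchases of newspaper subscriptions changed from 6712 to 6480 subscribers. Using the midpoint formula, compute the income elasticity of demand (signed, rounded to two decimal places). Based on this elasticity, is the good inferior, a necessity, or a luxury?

0.28; necessity

%ΔQ = (6480 − 6712)/[( 6712 + 6480)/2] = -232/6596 = -0.035172…
%ΔIncome = (28380 − 32220)/[( 32220 + 28380)/2] = -3840/30300 = -0.126732…
E_income = (-232/6596) / (-3840/30300) = 0.2775…
0 < E_income < 1 ⇒ normal good, necessity.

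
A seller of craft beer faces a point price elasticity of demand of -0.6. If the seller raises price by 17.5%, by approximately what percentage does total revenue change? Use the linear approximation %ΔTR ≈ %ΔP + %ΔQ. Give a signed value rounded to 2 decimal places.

%ΔQ ≈ Ed × %ΔP = (-0.6) × (+17.5%) = -10.5000%
%ΔTR ≈ %ΔP + %ΔQ = (+17.5%) + (-10.5000%) = +7.0000%

+7.00%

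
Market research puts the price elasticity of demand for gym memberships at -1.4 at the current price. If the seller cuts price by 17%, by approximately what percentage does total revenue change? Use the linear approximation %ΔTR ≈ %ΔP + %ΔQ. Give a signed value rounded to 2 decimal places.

+6.80%

%ΔQ ≈ Ed × %ΔP = (-1.4) × (-17%) = +23.8000%
%ΔTR ≈ %ΔP + %ΔQ = (-17%) + (+23.8000%) = +6.8000%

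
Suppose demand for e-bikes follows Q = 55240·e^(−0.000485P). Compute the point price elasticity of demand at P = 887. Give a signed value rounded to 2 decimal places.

dQ/dP = −0.000485·Q = -17.4247. At P = 887, Q = 35927.1.
Ed = (dQ/dP)·(P/Q) = (-17.4247) × (887/35927.1) = -0.4301…

-0.43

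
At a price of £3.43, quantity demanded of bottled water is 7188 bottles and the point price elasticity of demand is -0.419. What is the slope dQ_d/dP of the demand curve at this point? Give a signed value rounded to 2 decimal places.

Ed = (dQ_d/dP)·(P/Q_d) ⇒ dQ_d/dP = Ed·Q_d/P = (-0.419)·7188/3.43 = -878.0676…

-878.07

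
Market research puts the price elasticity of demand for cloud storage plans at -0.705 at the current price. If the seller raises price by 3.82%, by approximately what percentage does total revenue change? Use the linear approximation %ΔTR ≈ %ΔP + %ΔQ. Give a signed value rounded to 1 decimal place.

+1.1%

%ΔQ ≈ Ed × %ΔP = (-0.705) × (+3.82%) = -2.6931%
%ΔTR ≈ %ΔP + %ΔQ = (+3.82%) + (-2.6931%) = +1.1269%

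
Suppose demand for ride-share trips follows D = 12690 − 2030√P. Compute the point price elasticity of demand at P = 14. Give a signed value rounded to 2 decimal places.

-0.75

dD/dP = −2030/(2√P) = -271.27. At P = 14, D = 5094.44.
Ed = (dD/dP)·(P/D) = (-271.27) × (14/5094.44) = -0.7454…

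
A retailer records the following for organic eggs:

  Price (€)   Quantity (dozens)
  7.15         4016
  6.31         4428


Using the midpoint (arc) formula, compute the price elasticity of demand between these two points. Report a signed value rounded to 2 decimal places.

%ΔQ = (4428 − 4016) / [(4016 + 4428)/2] = 412/4222 = 0.097584…
%ΔP = (6.31 − 7.15) / [(7.15 + 6.31)/2] = -0.84/6.73 = -0.124814…
Arc Ed = %ΔQ / %ΔP = (412/4222) / (-0.84/6.73) = -0.7818…

-0.78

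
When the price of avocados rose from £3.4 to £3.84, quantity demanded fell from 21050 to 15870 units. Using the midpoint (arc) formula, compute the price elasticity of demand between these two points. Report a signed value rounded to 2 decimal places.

-2.31

%ΔQ = (15870 − 21050) / [(21050 + 15870)/2] = -5180/18460 = -0.280606…
%ΔP = (3.84 − 3.4) / [(3.4 + 3.84)/2] = 0.44/3.62 = 0.121546…
Arc Ed = %ΔQ / %ΔP = (-5180/18460) / (0.44/3.62) = -2.3086…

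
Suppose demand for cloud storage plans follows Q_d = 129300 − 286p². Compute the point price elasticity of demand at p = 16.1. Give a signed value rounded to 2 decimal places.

-2.69

dQ_d/dp = −2·286·p = -9209.2. At p = 16.1, Q_d = 55165.94.
Ed = (dQ_d/dp)·(p/Q_d) = (-9209.2) × (16.1/55165.94) = -2.6876…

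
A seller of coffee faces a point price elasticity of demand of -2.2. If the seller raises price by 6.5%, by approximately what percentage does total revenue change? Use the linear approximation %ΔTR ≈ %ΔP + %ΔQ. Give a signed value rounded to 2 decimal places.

-7.80%

%ΔQ ≈ Ed × %ΔP = (-2.2) × (+6.5%) = -14.3000%
%ΔTR ≈ %ΔP + %ΔQ = (+6.5%) + (-14.3000%) = -7.8000%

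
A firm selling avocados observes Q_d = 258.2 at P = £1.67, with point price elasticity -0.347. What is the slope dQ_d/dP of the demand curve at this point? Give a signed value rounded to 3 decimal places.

-53.650

Ed = (dQ_d/dP)·(P/Q_d) ⇒ dQ_d/dP = Ed·Q_d/P = (-0.347)·258.2/1.67 = -53.64994…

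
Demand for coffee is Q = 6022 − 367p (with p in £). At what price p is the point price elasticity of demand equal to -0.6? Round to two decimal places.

Ed = −367p/(6022 − 367p). Set this equal to -0.6:
367p = 0.6·(6022 − 367p) ⇒ 367p(1 + 0.6) = 0.6·6022
p = 0.6·6022 / (367·1.6) = 6.1532…

6.15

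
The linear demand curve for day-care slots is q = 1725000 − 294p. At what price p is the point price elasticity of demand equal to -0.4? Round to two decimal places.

1676.38

Ed = −294p/(1725000 − 294p). Set this equal to -0.4:
294p = 0.4·(1725000 − 294p) ⇒ 294p(1 + 0.4) = 0.4·1725000
p = 0.4·1725000 / (294·1.4) = 1676.3848…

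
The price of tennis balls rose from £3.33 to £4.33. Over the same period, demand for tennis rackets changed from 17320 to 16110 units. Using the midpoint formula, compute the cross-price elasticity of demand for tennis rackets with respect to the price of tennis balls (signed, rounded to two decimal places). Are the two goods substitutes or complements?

-0.28; complements

%ΔQ_{tennis rackets} = (16110 − 17320)/avg = -1210/16715 = -0.072390…
%ΔP_{tennis balls} = (4.33 − 3.33)/avg = 1/3.83 = 0.261096…
E_cross = (-1210/16715) / (1/3.83) = -0.2772…
E_cross < 0 ⇒ the goods are complements.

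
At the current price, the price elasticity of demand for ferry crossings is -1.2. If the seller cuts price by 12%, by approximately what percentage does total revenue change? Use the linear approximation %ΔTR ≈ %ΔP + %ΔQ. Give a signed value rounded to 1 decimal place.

+2.4%

%ΔQ ≈ Ed × %ΔP = (-1.2) × (-12%) = +14.4000%
%ΔTR ≈ %ΔP + %ΔQ = (-12%) + (+14.4000%) = +2.4000%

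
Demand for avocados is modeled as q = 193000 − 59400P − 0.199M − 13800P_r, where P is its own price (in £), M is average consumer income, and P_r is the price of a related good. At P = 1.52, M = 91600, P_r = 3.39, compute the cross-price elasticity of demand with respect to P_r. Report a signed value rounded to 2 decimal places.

-1.24

At the given values, q = 193000 − 59400(1.52) − 0.199(91600) − 13800(3.39) = 37701.6.
∂q/∂P_r = -13800.
E = (-13800) × (3.39/37701.6) = -1.2408…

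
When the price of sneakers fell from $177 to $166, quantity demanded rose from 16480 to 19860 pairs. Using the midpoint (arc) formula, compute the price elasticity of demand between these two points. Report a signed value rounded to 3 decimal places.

-2.900

%ΔQ = (19860 − 16480) / [(16480 + 19860)/2] = 3380/18170 = 0.186020…
%ΔP = (166 − 177) / [(177 + 166)/2] = -11/171.5 = -0.064139…
Arc Ed = %ΔQ / %ΔP = (3380/18170) / (-11/171.5) = -2.90023…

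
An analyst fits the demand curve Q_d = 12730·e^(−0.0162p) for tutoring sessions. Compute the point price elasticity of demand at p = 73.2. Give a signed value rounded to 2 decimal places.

dQ_d/dp = −0.0162·Q_d = -62.9999. At p = 73.2, Q_d = 3888.88.
Ed = (dQ_d/dp)·(p/Q_d) = (-62.9999) × (73.2/3888.88) = -1.1858…

-1.19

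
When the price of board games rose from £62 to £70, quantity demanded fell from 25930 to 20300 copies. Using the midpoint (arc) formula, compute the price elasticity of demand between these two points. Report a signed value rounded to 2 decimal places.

-2.01

%ΔQ = (20300 − 25930) / [(25930 + 20300)/2] = -5630/23115 = -0.243564…
%ΔP = (70 − 62) / [(62 + 70)/2] = 8/66 = 0.121212…
Arc Ed = %ΔQ / %ΔP = (-5630/23115) / (8/66) = -2.0094…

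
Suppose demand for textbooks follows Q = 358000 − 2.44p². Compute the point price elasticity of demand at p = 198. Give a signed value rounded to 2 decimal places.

dQ/dp = −2·2.44·p = -966.24. At p = 198, Q = 262342.24.
Ed = (dQ/dp)·(p/Q) = (-966.24) × (198/262342.24) = -0.7292…

-0.73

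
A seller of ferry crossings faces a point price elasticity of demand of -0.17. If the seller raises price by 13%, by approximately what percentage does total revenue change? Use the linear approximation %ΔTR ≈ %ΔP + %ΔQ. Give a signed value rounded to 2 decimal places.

+10.79%

%ΔQ ≈ Ed × %ΔP = (-0.17) × (+13%) = -2.2100%
%ΔTR ≈ %ΔP + %ΔQ = (+13%) + (-2.2100%) = +10.7900%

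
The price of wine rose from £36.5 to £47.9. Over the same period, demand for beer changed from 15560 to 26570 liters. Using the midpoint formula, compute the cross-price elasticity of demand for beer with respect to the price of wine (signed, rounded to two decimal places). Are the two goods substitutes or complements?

1.93; substitutes

%ΔQ_{beer} = (26570 − 15560)/avg = 11010/21065 = 0.522667…
%ΔP_{wine} = (47.9 − 36.5)/avg = 11.4/42.2 = 0.270142…
E_cross = (11010/21065) / (11.4/42.2) = 1.9347…
E_cross > 0 ⇒ the goods are substitutes.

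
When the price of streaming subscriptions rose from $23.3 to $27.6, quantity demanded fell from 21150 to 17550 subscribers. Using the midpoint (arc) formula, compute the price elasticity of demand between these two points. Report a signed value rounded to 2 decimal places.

%ΔQ = (17550 − 21150) / [(21150 + 17550)/2] = -3600/19350 = -0.186046…
%ΔP = (27.6 − 23.3) / [(23.3 + 27.6)/2] = 4.3/25.45 = 0.168958…
Arc Ed = %ΔQ / %ΔP = (-3600/19350) / (4.3/25.45) = -1.1011…

-1.10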